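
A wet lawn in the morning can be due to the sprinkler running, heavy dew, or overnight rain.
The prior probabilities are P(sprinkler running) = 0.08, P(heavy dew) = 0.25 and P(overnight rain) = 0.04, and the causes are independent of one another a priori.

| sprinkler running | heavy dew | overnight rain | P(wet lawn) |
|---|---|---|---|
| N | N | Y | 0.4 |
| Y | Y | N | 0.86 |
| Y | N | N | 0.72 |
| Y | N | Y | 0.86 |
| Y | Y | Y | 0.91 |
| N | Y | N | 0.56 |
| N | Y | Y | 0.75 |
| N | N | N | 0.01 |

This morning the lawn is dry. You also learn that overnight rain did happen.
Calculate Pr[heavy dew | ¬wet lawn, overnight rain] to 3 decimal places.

Enumerate the 4 (sprinkler running, heavy dew) configurations and weight by the priors:
  P(¬wet lawn | overnight rain) = 0.6*0.92*0.75 + 0.25*0.92*0.25 + 0.14*0.08*0.75 + 0.09*0.08*0.25
        = 0.414000 + 0.057500 + 0.008400 + 0.001800 = 0.481700
Keeping only the heavy dew-present terms gives 0.059300, so
  P(heavy dew | ¬wet lawn, overnight rain) = 0.059300 / 0.481700 ≈ 0.123

Pr[heavy dew | ¬wet lawn, overnight rain] ≈ 0.123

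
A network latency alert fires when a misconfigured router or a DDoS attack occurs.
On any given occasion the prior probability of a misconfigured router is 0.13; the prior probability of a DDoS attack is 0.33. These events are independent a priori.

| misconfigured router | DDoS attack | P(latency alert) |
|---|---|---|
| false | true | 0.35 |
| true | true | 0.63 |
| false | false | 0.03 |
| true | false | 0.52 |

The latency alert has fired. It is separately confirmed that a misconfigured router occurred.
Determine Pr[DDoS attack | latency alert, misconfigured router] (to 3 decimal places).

By total probability over both values of DDoS attack:
  P(latency alert | misconfigured router) = 0.52*0.67 + 0.63*0.33
        = 0.348400 + 0.207900 = 0.556300
The terms with DDoS attack present sum to 0.207900, so
  P(DDoS attack | latency alert, misconfigured router) = 0.207900 / 0.556300 ≈ 0.374

Pr[DDoS attack | latency alert, misconfigured router] ≈ 0.374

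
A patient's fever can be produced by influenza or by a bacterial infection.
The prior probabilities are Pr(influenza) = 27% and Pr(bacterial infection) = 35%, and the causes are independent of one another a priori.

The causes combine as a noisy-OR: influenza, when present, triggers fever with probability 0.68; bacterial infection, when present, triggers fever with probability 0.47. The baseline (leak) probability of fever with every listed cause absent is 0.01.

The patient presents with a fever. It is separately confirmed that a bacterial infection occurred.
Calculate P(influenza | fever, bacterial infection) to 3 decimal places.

P(influenza | fever, bacterial infection) ≈ 0.393

Under noisy-OR, P(fever | causes) = 1 − (1−0.01)·∏(1−qᵢ) over the active causes.
P(fever | bacterial infection) = 0.4753*0.73 + 0.832096*0.27 = 0.346969 + 0.224666 = 0.571635
Of this, 0.224666 comes from 0.832096*0.27 (the influenza=true cases).
P(influenza | fever, bacterial infection) = 0.224666 / 0.571635 ≈ 0.393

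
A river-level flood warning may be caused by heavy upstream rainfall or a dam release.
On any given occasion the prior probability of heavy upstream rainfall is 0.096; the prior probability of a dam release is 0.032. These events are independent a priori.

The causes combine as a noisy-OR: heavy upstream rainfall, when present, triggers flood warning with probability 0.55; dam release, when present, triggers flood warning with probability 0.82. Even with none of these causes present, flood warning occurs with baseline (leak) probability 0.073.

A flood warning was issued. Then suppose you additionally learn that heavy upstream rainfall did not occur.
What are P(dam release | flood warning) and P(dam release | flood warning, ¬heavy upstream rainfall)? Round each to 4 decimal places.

P(dam release | flood warning) ≈ 0.1858; P(dam release | flood warning, ¬heavy upstream rainfall) ≈ 0.2739

Under noisy-OR, P(flood warning | causes) = 1 − (1−0.073)·∏(1−qᵢ) over the active causes.
P(flood warning) = 0.073*0.904*0.968 + 0.83314*0.904*0.032 + 0.58285*0.096*0.968 + 0.924913*0.096*0.032 = 0.063880 + 0.024101 + 0.054163 + 0.002841 = 0.144985
Restricting to configurations with dam release present: 0.024101 + 0.002841 = 0.026942.
P(dam release | flood warning) = 0.026942 / 0.144985 ≈ 0.1858

Now condition on the additional information:
For the numerator, keep only dam release=true terms: 0.83314·0.032 = 0.026660
Normalizer over all consistent configurations: 0.073·0.968 + 0.83314·0.032 = 0.097324
Posterior = 0.026660 / 0.097324 ≈ 0.2739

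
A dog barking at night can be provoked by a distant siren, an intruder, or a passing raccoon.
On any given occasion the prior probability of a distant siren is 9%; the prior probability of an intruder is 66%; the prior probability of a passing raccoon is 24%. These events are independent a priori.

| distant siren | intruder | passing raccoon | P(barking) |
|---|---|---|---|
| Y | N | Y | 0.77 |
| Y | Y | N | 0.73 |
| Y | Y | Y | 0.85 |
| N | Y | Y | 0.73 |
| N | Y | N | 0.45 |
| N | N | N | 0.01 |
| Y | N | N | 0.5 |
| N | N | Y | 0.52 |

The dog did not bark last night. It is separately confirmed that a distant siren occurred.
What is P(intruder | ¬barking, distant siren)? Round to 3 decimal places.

P(¬barking | distant siren) = 0.5*0.34*0.76 + 0.23*0.34*0.24 + 0.27*0.66*0.76 + 0.15*0.66*0.24 = 0.129200 + 0.018768 + 0.135432 + 0.023760 = 0.307160
The intruder-present share is 0.135432 + 0.023760 = 0.159192.
So P(intruder | ¬barking, distant siren) = 0.159192/0.307160 ≈ 0.518.

P(intruder | ¬barking, distant siren) ≈ 0.518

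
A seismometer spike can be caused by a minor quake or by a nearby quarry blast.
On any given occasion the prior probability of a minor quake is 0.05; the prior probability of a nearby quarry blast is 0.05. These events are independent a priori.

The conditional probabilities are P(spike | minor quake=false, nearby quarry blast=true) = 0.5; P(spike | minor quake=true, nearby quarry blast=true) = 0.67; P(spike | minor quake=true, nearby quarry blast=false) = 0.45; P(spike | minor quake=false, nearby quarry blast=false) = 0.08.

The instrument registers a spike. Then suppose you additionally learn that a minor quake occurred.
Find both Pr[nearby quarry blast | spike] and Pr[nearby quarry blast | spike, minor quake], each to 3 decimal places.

Pr[nearby quarry blast | spike] ≈ 0.214; Pr[nearby quarry blast | spike, minor quake] ≈ 0.073

P(spike) = 0.08·0.95·0.95 + 0.5·0.95·0.05 + 0.45·0.05·0.95 + 0.67·0.05·0.05 = 0.072200 + 0.023750 + 0.021375 + 0.001675 = 0.119000
Of this, 0.025425 comes from 0.023750 + 0.001675 (the nearby quarry blast=true cases).
So P(nearby quarry blast | spike) = 0.025425/0.119000 ≈ 0.214.

Now also conditioning on minor quake=true:
P(spike | minor quake) = 0.45*0.95 + 0.67*0.05 = 0.427500 + 0.033500 = 0.461000
Of this, 0.033500 comes from 0.67*0.05 (the nearby quarry blast=true cases).
Hence the posterior is 0.033500/0.461000 ≈ 0.073.
The drop from 0.214 to 0.073 is the explaining-away (discounting) effect.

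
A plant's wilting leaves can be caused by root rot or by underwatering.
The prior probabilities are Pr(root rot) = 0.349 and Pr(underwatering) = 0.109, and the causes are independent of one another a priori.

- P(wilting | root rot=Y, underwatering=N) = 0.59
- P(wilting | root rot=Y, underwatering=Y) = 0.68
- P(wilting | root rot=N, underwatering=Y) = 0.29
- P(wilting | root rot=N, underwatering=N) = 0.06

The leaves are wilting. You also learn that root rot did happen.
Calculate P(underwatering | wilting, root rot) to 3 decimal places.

P(wilting | root rot) = 0.59·0.891 + 0.68·0.109 = 0.525690 + 0.074120 = 0.599810
Of this, 0.074120 comes from 0.68·0.109 (the underwatering=true cases).
P(underwatering | wilting, root rot) = 0.074120 / 0.599810 ≈ 0.124

P(underwatering | wilting, root rot) ≈ 0.124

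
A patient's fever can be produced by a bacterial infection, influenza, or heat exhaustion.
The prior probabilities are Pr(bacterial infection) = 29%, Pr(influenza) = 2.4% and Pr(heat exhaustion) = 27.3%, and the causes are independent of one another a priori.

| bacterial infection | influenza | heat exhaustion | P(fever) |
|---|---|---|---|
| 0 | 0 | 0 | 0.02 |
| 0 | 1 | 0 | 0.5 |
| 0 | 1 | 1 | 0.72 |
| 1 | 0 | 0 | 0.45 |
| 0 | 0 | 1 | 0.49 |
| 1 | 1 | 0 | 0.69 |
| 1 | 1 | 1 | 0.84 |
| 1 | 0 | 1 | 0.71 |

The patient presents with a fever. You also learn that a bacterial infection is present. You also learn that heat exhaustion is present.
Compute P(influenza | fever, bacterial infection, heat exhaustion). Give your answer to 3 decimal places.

By total probability over both values of influenza:
  P(fever | bacterial infection, heat exhaustion) = 0.71×0.976 + 0.84×0.024
        = 0.692960 + 0.020160 = 0.713120
Configurations with influenza contribute 0.020160, so
  P(influenza | fever, bacterial infection, heat exhaustion) = 0.020160 / 0.713120 ≈ 0.028

P(influenza | fever, bacterial infection, heat exhaustion) ≈ 0.028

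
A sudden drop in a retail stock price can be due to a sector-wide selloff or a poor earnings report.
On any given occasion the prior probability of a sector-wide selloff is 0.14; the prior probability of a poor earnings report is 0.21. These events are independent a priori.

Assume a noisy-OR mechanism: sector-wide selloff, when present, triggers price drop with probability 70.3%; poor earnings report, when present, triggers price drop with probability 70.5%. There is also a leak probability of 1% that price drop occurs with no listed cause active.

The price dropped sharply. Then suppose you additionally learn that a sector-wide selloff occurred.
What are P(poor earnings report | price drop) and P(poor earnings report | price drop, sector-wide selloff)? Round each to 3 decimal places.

P(poor earnings report | price drop) ≈ 0.646; P(poor earnings report | price drop, sector-wide selloff) ≈ 0.256

Under noisy-OR, P(price drop | causes) = 1 − (1−0.01)·∏(1−qᵢ) over the active causes.
Enumerate the 4 (sector-wide selloff, poor earnings report) configurations and weight by the priors:
  P(price drop) = 0.01*0.86*0.79 + 0.70795*0.86*0.21 + 0.70597*0.14*0.79 + 0.913261*0.14*0.21
        = 0.006794 + 0.127856 + 0.078080 + 0.026850 = 0.239580
The terms with poor earnings report present sum to 0.154706, so
  P(poor earnings report | price drop) = 0.154706 / 0.239580 ≈ 0.646

With the extra evidence:
Sum P(price drop|·) weighted by the priors over both values of poor earnings report:
  P(price drop | sector-wide selloff) = 0.70597·0.79 + 0.913261·0.21
        = 0.557716 + 0.191785 = 0.749501
The terms with poor earnings report present sum to 0.191785, so
  P(poor earnings report | price drop, sector-wide selloff) = 0.191785 / 0.749501 ≈ 0.256
Conditioning on sector-wide selloff lowers the posterior on poor earnings report: the classic explaining-away effect in a common-effect structure.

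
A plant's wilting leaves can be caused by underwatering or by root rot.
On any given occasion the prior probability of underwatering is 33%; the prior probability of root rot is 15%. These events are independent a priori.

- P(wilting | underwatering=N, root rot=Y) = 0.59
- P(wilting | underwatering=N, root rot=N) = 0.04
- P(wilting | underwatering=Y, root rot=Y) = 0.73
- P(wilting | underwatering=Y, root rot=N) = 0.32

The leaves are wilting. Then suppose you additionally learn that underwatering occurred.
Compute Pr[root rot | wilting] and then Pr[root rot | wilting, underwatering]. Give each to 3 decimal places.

Pr[root rot | wilting] ≈ 0.459; Pr[root rot | wilting, underwatering] ≈ 0.287

Numerator (weight on configurations with root rot): 0.059295 + 0.036135 = 0.095430
The normalizing constant is 0.04×0.67×0.85 + 0.59×0.67×0.15 + 0.32×0.33×0.85 + 0.73×0.33×0.15 = 0.207970
Posterior = 0.095430 / 0.207970 ≈ 0.459

Now also conditioning on underwatering=true:
P(wilting | underwatering) = 0.32·0.85 + 0.73·0.15 = 0.272000 + 0.109500 = 0.381500
The root rot-present share is 0.73·0.15 = 0.109500.
So P(root rot | wilting, underwatering) = 0.109500/0.381500 ≈ 0.287.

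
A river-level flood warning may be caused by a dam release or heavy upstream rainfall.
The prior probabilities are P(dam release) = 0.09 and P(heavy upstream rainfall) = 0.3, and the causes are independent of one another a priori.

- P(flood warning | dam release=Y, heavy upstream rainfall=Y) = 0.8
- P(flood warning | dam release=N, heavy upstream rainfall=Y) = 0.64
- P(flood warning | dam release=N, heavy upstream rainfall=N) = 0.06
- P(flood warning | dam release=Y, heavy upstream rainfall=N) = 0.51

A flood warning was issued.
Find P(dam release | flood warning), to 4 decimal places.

P(dam release | flood warning) ≈ 0.2015

Sum P(flood warning|·) weighted by the priors over the 4 (dam release, heavy upstream rainfall) configurations:
  P(flood warning) = 0.06×0.91×0.7 + 0.64×0.91×0.3 + 0.51×0.09×0.7 + 0.8×0.09×0.3
        = 0.038220 + 0.174720 + 0.032130 + 0.021600 = 0.266670
Configurations with dam release contribute 0.053730, so
  P(dam release | flood warning) = 0.053730 / 0.266670 ≈ 0.2015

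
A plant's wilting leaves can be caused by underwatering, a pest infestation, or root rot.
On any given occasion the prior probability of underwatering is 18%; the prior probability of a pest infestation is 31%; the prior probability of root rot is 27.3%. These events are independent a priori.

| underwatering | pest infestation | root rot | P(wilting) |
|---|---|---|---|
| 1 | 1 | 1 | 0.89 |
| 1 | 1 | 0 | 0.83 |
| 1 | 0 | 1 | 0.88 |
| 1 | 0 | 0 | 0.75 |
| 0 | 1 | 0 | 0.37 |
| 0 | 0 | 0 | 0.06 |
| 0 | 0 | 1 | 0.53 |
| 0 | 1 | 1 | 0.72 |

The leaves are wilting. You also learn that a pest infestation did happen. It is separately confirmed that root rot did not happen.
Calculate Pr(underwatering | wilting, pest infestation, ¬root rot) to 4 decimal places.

P(wilting | pest infestation, ¬root rot) = 0.37*0.82 + 0.83*0.18 = 0.303400 + 0.149400 = 0.452800
Restricting to configurations with underwatering present: 0.83*0.18 = 0.149400.
P(underwatering | wilting, pest infestation, ¬root rot) = 0.149400 / 0.452800 ≈ 0.3299

Pr(underwatering | wilting, pest infestation, ¬root rot) ≈ 0.3299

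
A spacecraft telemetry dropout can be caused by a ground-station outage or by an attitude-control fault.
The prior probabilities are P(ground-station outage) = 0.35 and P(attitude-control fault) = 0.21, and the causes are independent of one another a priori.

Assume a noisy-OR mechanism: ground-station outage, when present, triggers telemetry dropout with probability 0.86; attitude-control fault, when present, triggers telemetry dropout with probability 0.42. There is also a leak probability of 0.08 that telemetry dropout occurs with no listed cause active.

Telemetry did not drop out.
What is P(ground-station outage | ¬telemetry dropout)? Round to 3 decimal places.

Under noisy-OR, P(telemetry dropout | causes) = 1 − (1−0.08)·∏(1−qᵢ) over the active causes.
By total probability over the 4 (ground-station outage, attitude-control fault) configurations:
  P(¬telemetry dropout) = 0.92*0.65*0.79 + 0.5336*0.65*0.21 + 0.1288*0.35*0.79 + 0.074704*0.35*0.21
        = 0.472420 + 0.072836 + 0.035613 + 0.005491 = 0.586360
The terms with ground-station outage present sum to 0.041104, so
  P(ground-station outage | ¬telemetry dropout) = 0.041104 / 0.586360 ≈ 0.070

P(ground-station outage | ¬telemetry dropout) ≈ 0.070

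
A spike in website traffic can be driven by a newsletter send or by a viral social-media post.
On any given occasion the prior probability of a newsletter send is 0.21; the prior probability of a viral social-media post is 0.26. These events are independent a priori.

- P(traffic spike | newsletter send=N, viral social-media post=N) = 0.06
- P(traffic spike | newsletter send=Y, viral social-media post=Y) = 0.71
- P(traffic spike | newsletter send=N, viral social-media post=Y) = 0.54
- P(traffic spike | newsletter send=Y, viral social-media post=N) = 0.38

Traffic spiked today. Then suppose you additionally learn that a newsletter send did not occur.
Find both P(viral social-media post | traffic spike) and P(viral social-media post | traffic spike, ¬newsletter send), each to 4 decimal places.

Enumerate the 4 (newsletter send, viral social-media post) configurations and weight by the priors:
  P(traffic spike) = 0.06*0.79*0.74 + 0.54*0.79*0.26 + 0.38*0.21*0.74 + 0.71*0.21*0.26
        = 0.035076 + 0.110916 + 0.059052 + 0.038766 = 0.243810
Configurations with viral social-media post contribute 0.149682, so
  P(viral social-media post | traffic spike) = 0.149682 / 0.243810 ≈ 0.6139

Now condition on the additional information:
By total probability over both values of viral social-media post:
  P(traffic spike | ¬newsletter send) = 0.06×0.74 + 0.54×0.26
        = 0.044400 + 0.140400 = 0.184800
Keeping only the viral social-media post-present terms gives 0.140400, so
  P(viral social-media post | traffic spike, ¬newsletter send) = 0.140400 / 0.184800 ≈ 0.7597
With newsletter send excluded, viral social-media post must carry more of the explanatory weight for the traffic spike.

P(viral social-media post | traffic spike) ≈ 0.6139; P(viral social-media post | traffic spike, ¬newsletter send) ≈ 0.7597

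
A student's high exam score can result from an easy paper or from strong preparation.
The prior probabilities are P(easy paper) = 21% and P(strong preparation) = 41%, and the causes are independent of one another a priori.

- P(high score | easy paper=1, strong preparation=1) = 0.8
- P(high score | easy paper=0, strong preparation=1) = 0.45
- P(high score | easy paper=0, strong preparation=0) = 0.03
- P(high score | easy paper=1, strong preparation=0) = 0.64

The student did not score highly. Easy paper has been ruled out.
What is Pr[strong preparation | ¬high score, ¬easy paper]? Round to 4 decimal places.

P(¬high score | ¬easy paper) = 0.97·0.59 + 0.55·0.41 = 0.572300 + 0.225500 = 0.797800
Restricting to configurations with strong preparation present: 0.55·0.41 = 0.225500.
So P(strong preparation | ¬high score, ¬easy paper) = 0.225500/0.797800 ≈ 0.2827.

Pr[strong preparation | ¬high score, ¬easy paper] ≈ 0.2827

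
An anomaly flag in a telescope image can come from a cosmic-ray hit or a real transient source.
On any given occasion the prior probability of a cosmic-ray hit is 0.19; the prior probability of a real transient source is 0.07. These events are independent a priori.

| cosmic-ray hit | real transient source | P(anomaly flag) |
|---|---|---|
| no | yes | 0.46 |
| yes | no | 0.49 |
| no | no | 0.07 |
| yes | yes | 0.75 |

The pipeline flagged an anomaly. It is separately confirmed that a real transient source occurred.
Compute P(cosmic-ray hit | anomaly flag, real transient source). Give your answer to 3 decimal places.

By total probability over both values of cosmic-ray hit:
  P(anomaly flag | real transient source) = 0.46·0.81 + 0.75·0.19
        = 0.372600 + 0.142500 = 0.515100
Configurations with cosmic-ray hit contribute 0.142500, so
  P(cosmic-ray hit | anomaly flag, real transient source) = 0.142500 / 0.515100 ≈ 0.277

P(cosmic-ray hit | anomaly flag, real transient source) ≈ 0.277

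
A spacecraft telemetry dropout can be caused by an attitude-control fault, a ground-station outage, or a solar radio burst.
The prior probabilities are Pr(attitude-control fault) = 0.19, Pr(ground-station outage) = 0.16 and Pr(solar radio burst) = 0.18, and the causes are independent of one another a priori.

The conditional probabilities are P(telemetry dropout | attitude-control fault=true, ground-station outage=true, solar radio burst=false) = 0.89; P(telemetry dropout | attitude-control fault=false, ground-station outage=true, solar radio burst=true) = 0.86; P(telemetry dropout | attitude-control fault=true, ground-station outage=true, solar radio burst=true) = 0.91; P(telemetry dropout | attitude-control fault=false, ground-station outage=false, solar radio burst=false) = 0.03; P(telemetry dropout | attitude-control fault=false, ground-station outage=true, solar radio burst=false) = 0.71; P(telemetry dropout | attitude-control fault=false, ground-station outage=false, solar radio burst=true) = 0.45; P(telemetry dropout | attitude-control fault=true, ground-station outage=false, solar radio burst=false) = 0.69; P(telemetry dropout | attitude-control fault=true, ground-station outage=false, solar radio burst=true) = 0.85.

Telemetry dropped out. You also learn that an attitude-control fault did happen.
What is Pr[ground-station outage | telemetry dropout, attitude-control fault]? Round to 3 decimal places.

Weight on ground-station outage=true, given the evidence: 0.116768 + 0.026208 = 0.142976
Denominator P(telemetry dropout | attitude-control fault): 0.69×0.84×0.82 + 0.85×0.84×0.18 + 0.89×0.16×0.82 + 0.91×0.16×0.18 = 0.746768
Posterior = 0.142976 / 0.746768 ≈ 0.191

Pr[ground-station outage | telemetry dropout, attitude-control fault] ≈ 0.191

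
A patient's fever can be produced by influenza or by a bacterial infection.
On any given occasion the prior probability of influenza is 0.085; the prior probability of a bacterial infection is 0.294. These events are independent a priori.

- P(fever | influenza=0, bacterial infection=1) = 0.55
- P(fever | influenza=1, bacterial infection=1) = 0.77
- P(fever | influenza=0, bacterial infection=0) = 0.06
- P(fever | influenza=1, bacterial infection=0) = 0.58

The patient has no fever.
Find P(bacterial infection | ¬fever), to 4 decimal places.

P(¬fever) = 0.94·0.915·0.706 + 0.45·0.915·0.294 + 0.42·0.085·0.706 + 0.23·0.085·0.294 = 0.607231 + 0.121054 + 0.025204 + 0.005748 = 0.759237
The bacterial infection-present share is 0.121054 + 0.005748 = 0.126802.
Hence the posterior is 0.126802/0.759237 ≈ 0.1670.

P(bacterial infection | ¬fever) ≈ 0.1670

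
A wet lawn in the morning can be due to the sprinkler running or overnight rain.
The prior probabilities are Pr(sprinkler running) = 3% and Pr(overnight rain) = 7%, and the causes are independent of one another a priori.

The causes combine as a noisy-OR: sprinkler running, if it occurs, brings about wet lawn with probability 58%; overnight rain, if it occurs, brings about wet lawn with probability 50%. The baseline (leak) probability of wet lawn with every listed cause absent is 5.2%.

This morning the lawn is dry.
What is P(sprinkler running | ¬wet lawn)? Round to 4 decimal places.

Under noisy-OR, P(wet lawn | causes) = 1 − (1−0.052)·∏(1−qᵢ) over the active causes.
Sum P(¬wet lawn|·) weighted by the priors over the 4 (sprinkler running, overnight rain) configurations:
  P(¬wet lawn) = 0.948×0.97×0.93 + 0.474×0.97×0.07 + 0.39816×0.03×0.93 + 0.19908×0.03×0.07
        = 0.855191 + 0.032185 + 0.011109 + 0.000418 = 0.898903
Keeping only the sprinkler running-present terms gives 0.011527, so
  P(sprinkler running | ¬wet lawn) = 0.011527 / 0.898903 ≈ 0.0128

P(sprinkler running | ¬wet lawn) ≈ 0.0128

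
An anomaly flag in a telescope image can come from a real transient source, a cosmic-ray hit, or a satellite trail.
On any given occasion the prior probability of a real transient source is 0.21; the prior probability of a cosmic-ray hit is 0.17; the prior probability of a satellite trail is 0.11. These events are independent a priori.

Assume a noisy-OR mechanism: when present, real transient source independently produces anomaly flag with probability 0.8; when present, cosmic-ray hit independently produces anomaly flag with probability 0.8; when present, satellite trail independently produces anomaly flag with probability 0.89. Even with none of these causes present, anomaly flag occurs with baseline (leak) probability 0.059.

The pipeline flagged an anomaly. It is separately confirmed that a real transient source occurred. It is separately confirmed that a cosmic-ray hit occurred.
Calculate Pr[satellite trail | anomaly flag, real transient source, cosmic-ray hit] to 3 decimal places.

Pr[satellite trail | anomaly flag, real transient source, cosmic-ray hit] ≈ 0.113

Under noisy-OR, P(anomaly flag | causes) = 1 − (1−0.059)·∏(1−qᵢ) over the active causes.
Weight on satellite trail=true, given the evidence: 0.99586×0.11 = 0.109545
Normalizer over all consistent configurations: 0.96236×0.89 + 0.99586×0.11 = 0.966045
Posterior = 0.109545 / 0.966045 ≈ 0.113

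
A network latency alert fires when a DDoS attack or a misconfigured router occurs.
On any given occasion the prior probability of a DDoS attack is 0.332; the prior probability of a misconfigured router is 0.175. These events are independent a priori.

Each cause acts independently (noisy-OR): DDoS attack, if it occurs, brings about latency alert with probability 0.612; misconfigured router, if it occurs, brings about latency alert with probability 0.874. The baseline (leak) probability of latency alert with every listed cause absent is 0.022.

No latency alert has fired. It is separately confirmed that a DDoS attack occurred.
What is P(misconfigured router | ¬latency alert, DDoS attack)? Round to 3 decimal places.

P(misconfigured router | ¬latency alert, DDoS attack) ≈ 0.026

Under noisy-OR, P(latency alert | causes) = 1 − (1−0.022)·∏(1−qᵢ) over the active causes.
Weight on misconfigured router=true, given the evidence: 0.047812*0.175 = 0.008367
Denominator P(¬latency alert | DDoS attack): 0.379464*0.825 + 0.047812*0.175 = 0.321425
P(misconfigured router | ¬latency alert, DDoS attack) = 0.008367/0.321425 ≈ 0.026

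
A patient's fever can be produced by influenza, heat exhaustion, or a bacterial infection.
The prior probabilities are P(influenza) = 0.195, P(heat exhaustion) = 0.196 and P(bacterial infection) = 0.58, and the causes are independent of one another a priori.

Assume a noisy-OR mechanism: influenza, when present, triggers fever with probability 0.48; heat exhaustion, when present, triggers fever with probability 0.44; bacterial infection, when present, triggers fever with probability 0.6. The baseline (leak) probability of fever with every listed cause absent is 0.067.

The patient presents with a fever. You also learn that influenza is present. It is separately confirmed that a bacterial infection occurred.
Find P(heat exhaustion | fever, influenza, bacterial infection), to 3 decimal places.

Under noisy-OR, P(fever | causes) = 1 − (1−0.067)·∏(1−qᵢ) over the active causes.
Numerator (weight on configurations with heat exhaustion): 0.891324×0.196 = 0.174700
The normalizing constant is 0.805936×0.804 + 0.891324×0.196 = 0.822673
P(heat exhaustion | fever, influenza, bacterial infection) = 0.174700/0.822673 ≈ 0.212

P(heat exhaustion | fever, influenza, bacterial infection) ≈ 0.212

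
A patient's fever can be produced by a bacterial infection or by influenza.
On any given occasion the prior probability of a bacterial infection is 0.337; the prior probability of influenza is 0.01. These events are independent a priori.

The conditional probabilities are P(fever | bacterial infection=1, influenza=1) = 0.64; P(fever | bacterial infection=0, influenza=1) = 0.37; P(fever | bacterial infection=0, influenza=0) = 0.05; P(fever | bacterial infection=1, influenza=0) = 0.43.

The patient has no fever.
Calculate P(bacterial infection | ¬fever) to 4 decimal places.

P(bacterial infection | ¬fever) ≈ 0.2336

Sum P(¬fever|·) weighted by the priors over the 4 (bacterial infection, influenza) configurations:
  P(¬fever) = 0.95×0.663×0.99 + 0.63×0.663×0.01 + 0.57×0.337×0.99 + 0.36×0.337×0.01
        = 0.623552 + 0.004177 + 0.190169 + 0.001213 = 0.819111
The terms with bacterial infection present sum to 0.191382, so
  P(bacterial infection | ¬fever) = 0.191382 / 0.819111 ≈ 0.2336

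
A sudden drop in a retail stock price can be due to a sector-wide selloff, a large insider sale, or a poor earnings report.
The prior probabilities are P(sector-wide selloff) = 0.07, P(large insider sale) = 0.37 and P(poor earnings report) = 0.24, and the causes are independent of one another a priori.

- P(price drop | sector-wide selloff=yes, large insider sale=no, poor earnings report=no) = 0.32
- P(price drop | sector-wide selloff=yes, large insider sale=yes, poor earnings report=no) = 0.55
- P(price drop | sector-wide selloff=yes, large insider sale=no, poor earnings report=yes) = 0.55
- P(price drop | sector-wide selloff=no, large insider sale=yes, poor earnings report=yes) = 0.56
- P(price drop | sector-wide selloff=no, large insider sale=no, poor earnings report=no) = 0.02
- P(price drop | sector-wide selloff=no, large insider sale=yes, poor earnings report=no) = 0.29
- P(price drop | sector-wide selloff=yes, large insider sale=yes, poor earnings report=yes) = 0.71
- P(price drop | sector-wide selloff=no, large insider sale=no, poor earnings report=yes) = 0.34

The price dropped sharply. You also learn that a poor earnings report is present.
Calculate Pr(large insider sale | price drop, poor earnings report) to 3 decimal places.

P(price drop | poor earnings report) = 0.34×0.93×0.63 + 0.56×0.93×0.37 + 0.55×0.07×0.63 + 0.71×0.07×0.37 = 0.199206 + 0.192696 + 0.024255 + 0.018389 = 0.434546
The large insider sale-present share is 0.192696 + 0.018389 = 0.211085.
So P(large insider sale | price drop, poor earnings report) = 0.211085/0.434546 ≈ 0.486.

Pr(large insider sale | price drop, poor earnings report) ≈ 0.486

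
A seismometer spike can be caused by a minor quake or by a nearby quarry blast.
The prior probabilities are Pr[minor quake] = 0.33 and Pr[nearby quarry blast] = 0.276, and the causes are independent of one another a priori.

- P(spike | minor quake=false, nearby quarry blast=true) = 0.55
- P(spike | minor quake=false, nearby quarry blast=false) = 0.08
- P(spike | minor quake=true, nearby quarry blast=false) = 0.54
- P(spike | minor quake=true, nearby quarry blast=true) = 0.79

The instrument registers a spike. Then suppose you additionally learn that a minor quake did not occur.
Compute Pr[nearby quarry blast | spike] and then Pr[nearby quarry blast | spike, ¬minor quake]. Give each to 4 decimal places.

Sum P(spike|·) weighted by the priors over the 4 (minor quake, nearby quarry blast) configurations:
  P(spike) = 0.08*0.67*0.724 + 0.55*0.67*0.276 + 0.54*0.33*0.724 + 0.79*0.33*0.276
        = 0.038806 + 0.101706 + 0.129017 + 0.071953 = 0.341482
Configurations with nearby quarry blast contribute 0.173659, so
  P(nearby quarry blast | spike) = 0.173659 / 0.341482 ≈ 0.5085

Now also conditioning on minor quake≠true:
By total probability over both values of nearby quarry blast:
  P(spike | ¬minor quake) = 0.08×0.724 + 0.55×0.276
        = 0.057920 + 0.151800 = 0.209720
Keeping only the nearby quarry blast-present terms gives 0.151800, so
  P(nearby quarry blast | spike, ¬minor quake) = 0.151800 / 0.209720 ≈ 0.7238

Pr[nearby quarry blast | spike] ≈ 0.5085; Pr[nearby quarry blast | spike, ¬minor quake] ≈ 0.7238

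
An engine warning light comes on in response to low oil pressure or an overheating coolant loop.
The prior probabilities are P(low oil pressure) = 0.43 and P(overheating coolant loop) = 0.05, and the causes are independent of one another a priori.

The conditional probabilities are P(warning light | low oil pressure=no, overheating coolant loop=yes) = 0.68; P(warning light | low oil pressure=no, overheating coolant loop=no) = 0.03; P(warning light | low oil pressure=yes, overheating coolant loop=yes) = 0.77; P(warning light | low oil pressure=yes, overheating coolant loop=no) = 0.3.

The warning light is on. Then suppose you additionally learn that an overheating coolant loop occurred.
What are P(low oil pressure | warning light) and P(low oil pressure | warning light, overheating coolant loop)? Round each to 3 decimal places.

For the numerator, keep only low oil pressure=true terms: 0.122550 + 0.016555 = 0.139105
Normalizer over all consistent configurations: 0.03×0.57×0.95 + 0.68×0.57×0.05 + 0.3×0.43×0.95 + 0.77×0.43×0.05 = 0.174730
Posterior = 0.139105 / 0.174730 ≈ 0.796

Now also conditioning on overheating coolant loop=true:
By total probability over both values of low oil pressure:
  P(warning light | overheating coolant loop) = 0.68·0.57 + 0.77·0.43
        = 0.387600 + 0.331100 = 0.718700
Keeping only the low oil pressure-present terms gives 0.331100, so
  P(low oil pressure | warning light, overheating coolant loop) = 0.331100 / 0.718700 ≈ 0.461

P(low oil pressure | warning light) ≈ 0.796; P(low oil pressure | warning light, overheating coolant loop) ≈ 0.461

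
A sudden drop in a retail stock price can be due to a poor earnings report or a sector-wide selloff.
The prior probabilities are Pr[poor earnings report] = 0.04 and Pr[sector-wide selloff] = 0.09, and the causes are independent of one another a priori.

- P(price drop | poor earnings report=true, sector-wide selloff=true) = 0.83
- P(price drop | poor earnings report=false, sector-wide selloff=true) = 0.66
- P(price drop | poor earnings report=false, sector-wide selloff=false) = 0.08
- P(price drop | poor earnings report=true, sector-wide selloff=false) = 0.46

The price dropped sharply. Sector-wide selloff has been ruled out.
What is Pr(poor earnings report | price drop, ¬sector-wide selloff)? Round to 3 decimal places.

P(price drop | ¬sector-wide selloff) = 0.08·0.96 + 0.46·0.04 = 0.076800 + 0.018400 = 0.095200
Of this, 0.018400 comes from 0.46·0.04 (the poor earnings report=true cases).
Hence the posterior is 0.018400/0.095200 ≈ 0.193.

Pr(poor earnings report | price drop, ¬sector-wide selloff) ≈ 0.193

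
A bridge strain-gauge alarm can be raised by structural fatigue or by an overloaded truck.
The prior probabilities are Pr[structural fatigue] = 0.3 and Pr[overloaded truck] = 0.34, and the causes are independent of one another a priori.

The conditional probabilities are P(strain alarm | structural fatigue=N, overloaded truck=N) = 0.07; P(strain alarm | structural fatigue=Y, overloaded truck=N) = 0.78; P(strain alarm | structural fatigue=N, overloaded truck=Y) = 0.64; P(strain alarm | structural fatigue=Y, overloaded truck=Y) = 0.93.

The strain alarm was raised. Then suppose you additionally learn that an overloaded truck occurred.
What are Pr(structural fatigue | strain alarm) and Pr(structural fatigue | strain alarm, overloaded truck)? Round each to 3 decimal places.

Sum P(strain alarm|·) weighted by the priors over the 4 (structural fatigue, overloaded truck) configurations:
  P(strain alarm) = 0.07×0.7×0.66 + 0.64×0.7×0.34 + 0.78×0.3×0.66 + 0.93×0.3×0.34
        = 0.032340 + 0.152320 + 0.154440 + 0.094860 = 0.433960
Keeping only the structural fatigue-present terms gives 0.249300, so
  P(structural fatigue | strain alarm) = 0.249300 / 0.433960 ≈ 0.574

Now condition on the additional information:
Sum P(strain alarm|·) weighted by the priors over both values of structural fatigue:
  P(strain alarm | overloaded truck) = 0.64·0.7 + 0.93·0.3
        = 0.448000 + 0.279000 = 0.727000
The terms with structural fatigue present sum to 0.279000, so
  P(structural fatigue | strain alarm, overloaded truck) = 0.279000 / 0.727000 ≈ 0.384
This is intercausal reasoning (explaining away): once overloaded truck accounts for the strain alarm, structural fatigue becomes less likely.

Pr(structural fatigue | strain alarm) ≈ 0.574; Pr(structural fatigue | strain alarm, overloaded truck) ≈ 0.384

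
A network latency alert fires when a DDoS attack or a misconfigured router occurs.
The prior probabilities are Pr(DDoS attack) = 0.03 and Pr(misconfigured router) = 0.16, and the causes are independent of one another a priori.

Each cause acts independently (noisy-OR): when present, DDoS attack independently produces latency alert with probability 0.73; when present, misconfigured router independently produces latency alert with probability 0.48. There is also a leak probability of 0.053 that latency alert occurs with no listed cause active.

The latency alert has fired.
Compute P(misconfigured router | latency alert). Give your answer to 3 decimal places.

Under noisy-OR, P(latency alert | causes) = 1 − (1−0.053)·∏(1−qᵢ) over the active causes.
Numerator (weight on configurations with misconfigured router): 0.078773 + 0.004162 = 0.082935
Denominator P(latency alert): 0.053·0.97·0.84 + 0.50756·0.97·0.16 + 0.74431·0.03·0.84 + 0.867041·0.03·0.16 = 0.144876
P(misconfigured router | latency alert) = 0.082935/0.144876 ≈ 0.572

P(misconfigured router | latency alert) ≈ 0.572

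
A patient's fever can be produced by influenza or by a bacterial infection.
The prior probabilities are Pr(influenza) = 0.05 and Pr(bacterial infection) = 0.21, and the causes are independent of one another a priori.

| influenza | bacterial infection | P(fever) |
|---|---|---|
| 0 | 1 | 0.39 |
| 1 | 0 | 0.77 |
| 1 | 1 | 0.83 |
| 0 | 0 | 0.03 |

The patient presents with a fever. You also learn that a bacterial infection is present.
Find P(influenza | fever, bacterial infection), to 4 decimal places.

Sum P(fever|·) weighted by the priors over both values of influenza:
  P(fever | bacterial infection) = 0.39·0.95 + 0.83·0.05
        = 0.370500 + 0.041500 = 0.412000
Configurations with influenza contribute 0.041500, so
  P(influenza | fever, bacterial infection) = 0.041500 / 0.412000 ≈ 0.1007

P(influenza | fever, bacterial infection) ≈ 0.1007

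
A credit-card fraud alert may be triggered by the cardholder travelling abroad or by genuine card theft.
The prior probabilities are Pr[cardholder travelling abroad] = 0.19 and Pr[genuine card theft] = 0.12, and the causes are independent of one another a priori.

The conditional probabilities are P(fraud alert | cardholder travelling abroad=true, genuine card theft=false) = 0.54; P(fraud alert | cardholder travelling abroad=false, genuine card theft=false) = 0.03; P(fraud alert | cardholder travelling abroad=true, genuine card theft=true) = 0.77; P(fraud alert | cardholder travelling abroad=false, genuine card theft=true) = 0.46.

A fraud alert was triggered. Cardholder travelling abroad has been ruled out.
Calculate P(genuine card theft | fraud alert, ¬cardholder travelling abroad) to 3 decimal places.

Numerator (weight on configurations with genuine card theft): 0.46*0.12 = 0.055200
Normalizer over all consistent configurations: 0.03*0.88 + 0.46*0.12 = 0.081600
P(genuine card theft | fraud alert, ¬cardholder travelling abroad) = 0.055200/0.081600 ≈ 0.676

P(genuine card theft | fraud alert, ¬cardholder travelling abroad) ≈ 0.676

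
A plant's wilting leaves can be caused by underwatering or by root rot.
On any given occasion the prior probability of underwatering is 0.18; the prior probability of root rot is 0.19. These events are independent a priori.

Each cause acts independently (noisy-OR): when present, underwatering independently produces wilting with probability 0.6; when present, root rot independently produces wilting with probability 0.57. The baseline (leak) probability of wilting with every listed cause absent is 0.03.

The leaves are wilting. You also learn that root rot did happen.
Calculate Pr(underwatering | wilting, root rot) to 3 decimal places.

Under noisy-OR, P(wilting | causes) = 1 − (1−0.03)·∏(1−qᵢ) over the active causes.
Numerator (weight on configurations with underwatering): 0.83316·0.18 = 0.149969
Normalizer over all consistent configurations: 0.5829·0.82 + 0.83316·0.18 = 0.627947
P(underwatering | wilting, root rot) = 0.149969/0.627947 ≈ 0.239

Pr(underwatering | wilting, root rot) ≈ 0.239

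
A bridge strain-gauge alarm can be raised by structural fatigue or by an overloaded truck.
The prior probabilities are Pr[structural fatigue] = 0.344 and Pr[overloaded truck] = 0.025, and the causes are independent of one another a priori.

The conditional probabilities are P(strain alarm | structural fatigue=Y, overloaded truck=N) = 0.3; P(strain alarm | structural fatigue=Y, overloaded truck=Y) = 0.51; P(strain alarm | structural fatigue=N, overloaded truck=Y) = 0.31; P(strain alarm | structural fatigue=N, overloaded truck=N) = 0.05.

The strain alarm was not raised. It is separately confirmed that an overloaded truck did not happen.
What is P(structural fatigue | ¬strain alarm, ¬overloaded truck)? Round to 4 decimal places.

P(structural fatigue | ¬strain alarm, ¬overloaded truck) ≈ 0.2787

P(¬strain alarm | ¬overloaded truck) = 0.95*0.656 + 0.7*0.344 = 0.623200 + 0.240800 = 0.864000
Of this, 0.240800 comes from 0.7*0.344 (the structural fatigue=true cases).
Hence the posterior is 0.240800/0.864000 ≈ 0.2787.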